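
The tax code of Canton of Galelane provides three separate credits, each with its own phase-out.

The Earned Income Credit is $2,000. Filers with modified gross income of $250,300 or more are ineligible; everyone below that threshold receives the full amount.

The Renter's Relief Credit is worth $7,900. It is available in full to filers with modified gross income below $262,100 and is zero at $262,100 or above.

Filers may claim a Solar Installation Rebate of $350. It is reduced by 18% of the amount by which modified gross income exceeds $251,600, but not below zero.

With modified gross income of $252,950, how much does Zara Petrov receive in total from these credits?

$8,007

Earned Income Credit: $252,950 meets or exceeds the $250,300 cutoff, so the credit is $0.
Renter's Relief Credit: $252,950 is below the $262,100 cutoff, so the full $7,900 applies.
Solar Installation Rebate: 18% of the $1,350 excess over $251,600 is $243; credit = $350 − $243 = $107.
Total: $0 + $7,900 + $107 = $8,007.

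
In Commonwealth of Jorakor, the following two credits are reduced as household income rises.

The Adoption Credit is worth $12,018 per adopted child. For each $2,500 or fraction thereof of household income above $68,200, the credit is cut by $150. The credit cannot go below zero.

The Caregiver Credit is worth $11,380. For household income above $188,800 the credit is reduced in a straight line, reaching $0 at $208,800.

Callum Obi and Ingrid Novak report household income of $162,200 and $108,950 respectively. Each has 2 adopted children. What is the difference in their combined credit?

$3,150

Callum ($162,200): Adoption Credit: base = 2 × $12,018 = $24,036. income exceeds $68,200 by $94,000, which is 38 full-or-partial $2,500 increments; reduction = 38 × $150 = $5,700, leaving $18,336. Caregiver Credit: $162,200 is at or below the $188,800 threshold, so the full $11,380 applies. total $18,336 + $11,380 = $29,716
Ingrid ($108,950): Adoption Credit: base = 2 × $12,018 = $24,036. income exceeds $68,200 by $40,750, which is 17 full-or-partial $2,500 increments; reduction = 17 × $150 = $2,550, leaving $21,486. Caregiver Credit: $108,950 is at or below the $188,800 threshold, so the full $11,380 applies. total $21,486 + $11,380 = $32,866
Difference: |$29,716 − $32,866| = $3,150.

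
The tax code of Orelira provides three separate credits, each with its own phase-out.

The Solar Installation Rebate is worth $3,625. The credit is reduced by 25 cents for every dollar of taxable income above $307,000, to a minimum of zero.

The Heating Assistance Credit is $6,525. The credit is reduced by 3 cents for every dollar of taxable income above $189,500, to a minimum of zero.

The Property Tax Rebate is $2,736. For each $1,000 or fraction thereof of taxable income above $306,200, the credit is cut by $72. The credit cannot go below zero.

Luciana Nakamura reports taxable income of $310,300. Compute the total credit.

Solar Installation Rebate: 25% of the $3,300 excess over $307,000 is $825; credit = $3,625 − $825 = $2,800.
Heating Assistance Credit: 3% of the $120,800 excess over $189,500 is $3,624; credit = $6,525 − $3,624 = $2,901.
Property Tax Rebate: income exceeds $306,200 by $4,100, which is 5 full-or-partial $1,000 increments; reduction = 5 × $72 = $360, leaving $2,376.
Total: $2,800 + $2,901 + $2,376 = $8,077.

$8,077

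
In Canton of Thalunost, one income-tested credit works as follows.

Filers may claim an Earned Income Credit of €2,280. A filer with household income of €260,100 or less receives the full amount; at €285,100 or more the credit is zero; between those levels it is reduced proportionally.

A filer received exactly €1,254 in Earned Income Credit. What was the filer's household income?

€271,350

€1,254 is 1,254/2,280 of the full €2,280, so 1,026/2,280 of the €25,000 range has been used: income = €260,100 + €25,000 × 1,026/2,280 = €271,350.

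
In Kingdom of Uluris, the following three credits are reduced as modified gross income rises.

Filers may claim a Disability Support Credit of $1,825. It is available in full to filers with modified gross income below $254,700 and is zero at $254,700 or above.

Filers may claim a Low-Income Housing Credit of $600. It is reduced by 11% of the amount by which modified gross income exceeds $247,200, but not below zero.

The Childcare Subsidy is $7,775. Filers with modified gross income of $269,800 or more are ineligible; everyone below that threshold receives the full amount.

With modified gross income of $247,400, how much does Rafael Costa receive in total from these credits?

Disability Support Credit: $247,400 is below the $254,700 cutoff, so the full $1,825 applies.
Low-Income Housing Credit: 11% of the $200 excess over $247,200 is $22; credit = $600 − $22 = $578.
Childcare Subsidy: $247,400 is below the $269,800 cutoff, so the full $7,775 applies.
Total: $1,825 + $578 + $7,775 = $10,178.

$10,178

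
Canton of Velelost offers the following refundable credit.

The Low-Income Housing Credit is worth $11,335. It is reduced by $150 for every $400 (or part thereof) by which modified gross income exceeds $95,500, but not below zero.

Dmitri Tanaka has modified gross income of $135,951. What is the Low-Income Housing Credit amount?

Low-Income Housing Credit: income exceeds $95,500 by $40,451 → 102 increments × $150 = $15,300 ≥ base, so the credit is $0.

$0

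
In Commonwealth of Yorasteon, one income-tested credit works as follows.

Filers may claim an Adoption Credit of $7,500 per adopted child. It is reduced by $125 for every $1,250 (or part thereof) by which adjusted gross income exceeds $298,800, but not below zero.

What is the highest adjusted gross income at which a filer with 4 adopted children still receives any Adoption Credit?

$597,550

Full credit = 4 × $7,500 = $30,000.
After 239 increments the reduction is 239 × $125 = $29,875, leaving $125; one more increment wipes it out. Increment 239 ends at excess 239 × $1,250 = $298,750, so the highest qualifying income is $298,800 + $298,750 = $597,550.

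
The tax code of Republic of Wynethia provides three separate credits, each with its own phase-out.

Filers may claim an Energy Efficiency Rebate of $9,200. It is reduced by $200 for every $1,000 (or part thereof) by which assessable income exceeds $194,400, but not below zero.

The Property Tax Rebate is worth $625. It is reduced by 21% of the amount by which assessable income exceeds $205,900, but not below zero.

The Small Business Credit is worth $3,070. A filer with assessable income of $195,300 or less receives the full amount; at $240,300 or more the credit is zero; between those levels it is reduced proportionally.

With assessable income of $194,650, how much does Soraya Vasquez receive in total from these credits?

$12,695

Energy Efficiency Rebate: income exceeds $194,400 by $250, which is 1 full-or-partial $1,000 increment; reduction = 1 × $200 = $200, leaving $9,000.
Property Tax Rebate: $194,650 is at or below the $205,900 threshold, so the full $625 applies.
Small Business Credit: $194,650 is at or below the $195,300 threshold, so the full $3,070 applies.
Total: $9,000 + $625 + $3,070 = $12,695.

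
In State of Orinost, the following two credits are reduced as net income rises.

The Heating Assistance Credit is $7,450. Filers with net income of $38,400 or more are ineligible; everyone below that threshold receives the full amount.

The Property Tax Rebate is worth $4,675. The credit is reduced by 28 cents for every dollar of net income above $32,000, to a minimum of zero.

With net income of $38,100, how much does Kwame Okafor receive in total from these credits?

$10,417

Heating Assistance Credit: $38,100 is below the $38,400 cutoff, so the full $7,450 applies.
Property Tax Rebate: 28% of the $6,100 excess over $32,000 is $1,708; credit = $4,675 − $1,708 = $2,967.
Total: $7,450 + $2,967 = $10,417.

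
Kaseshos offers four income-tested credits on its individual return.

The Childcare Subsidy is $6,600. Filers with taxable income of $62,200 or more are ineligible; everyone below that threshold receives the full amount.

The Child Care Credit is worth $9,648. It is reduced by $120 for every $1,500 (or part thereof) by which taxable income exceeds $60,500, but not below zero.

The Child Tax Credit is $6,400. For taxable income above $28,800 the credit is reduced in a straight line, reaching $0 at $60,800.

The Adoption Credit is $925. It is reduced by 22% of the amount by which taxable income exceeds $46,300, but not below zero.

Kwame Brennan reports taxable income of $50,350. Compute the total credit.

$18,372

Childcare Subsidy: $50,350 is below the $62,200 cutoff, so the full $6,600 applies.
Child Care Credit: $50,350 is at or below the $60,500 threshold, so the full $9,648 applies.
Child Tax Credit: $50,350 is $21,550 into a $32,000 phase-out range, leaving 10,450/32,000 of the credit: $6,400 × 10,450/32,000 = $2,090.
Adoption Credit: 22% of the $4,050 excess over $46,300 is $891; credit = $925 − $891 = $34.
Total: $6,600 + $9,648 + $2,090 + $34 = $18,372.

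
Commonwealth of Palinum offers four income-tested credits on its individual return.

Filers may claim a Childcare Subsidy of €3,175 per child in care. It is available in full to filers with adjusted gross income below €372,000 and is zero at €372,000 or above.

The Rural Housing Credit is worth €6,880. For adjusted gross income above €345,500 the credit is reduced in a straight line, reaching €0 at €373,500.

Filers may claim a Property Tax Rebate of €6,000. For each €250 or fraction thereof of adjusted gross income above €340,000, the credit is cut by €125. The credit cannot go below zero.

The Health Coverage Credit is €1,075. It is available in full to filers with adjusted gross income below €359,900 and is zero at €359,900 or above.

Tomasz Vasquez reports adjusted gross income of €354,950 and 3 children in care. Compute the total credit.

Childcare Subsidy: base = 3 × €3,175 = €9,525. €354,950 is below the €372,000 cutoff, so the full €9,525 applies.
Rural Housing Credit: €354,950 is €9,450 into a €28,000 phase-out range, leaving 18,550/28,000 of the credit: €6,880 × 18,550/28,000 = €4,558.
Property Tax Rebate: income exceeds €340,000 by €14,950 → 60 increments × €125 = €7,500 ≥ base, so the credit is €0.
Health Coverage Credit: €354,950 is below the €359,900 cutoff, so the full €1,075 applies.
Total: €9,525 + €4,558 + €0 + €1,075 = €15,158.

€15,158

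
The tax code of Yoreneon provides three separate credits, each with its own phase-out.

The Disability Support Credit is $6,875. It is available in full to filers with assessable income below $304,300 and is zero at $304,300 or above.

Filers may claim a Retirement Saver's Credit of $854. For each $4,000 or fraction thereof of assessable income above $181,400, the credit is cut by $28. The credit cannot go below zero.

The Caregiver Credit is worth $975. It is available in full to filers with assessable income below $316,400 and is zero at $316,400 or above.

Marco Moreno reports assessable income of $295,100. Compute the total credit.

$7,892

Disability Support Credit: $295,100 is below the $304,300 cutoff, so the full $6,875 applies.
Retirement Saver's Credit: income exceeds $181,400 by $113,700, which is 29 full-or-partial $4,000 increments; reduction = 29 × $28 = $812, leaving $42.
Caregiver Credit: $295,100 is below the $316,400 cutoff, so the full $975 applies.
Total: $6,875 + $42 + $975 = $7,892.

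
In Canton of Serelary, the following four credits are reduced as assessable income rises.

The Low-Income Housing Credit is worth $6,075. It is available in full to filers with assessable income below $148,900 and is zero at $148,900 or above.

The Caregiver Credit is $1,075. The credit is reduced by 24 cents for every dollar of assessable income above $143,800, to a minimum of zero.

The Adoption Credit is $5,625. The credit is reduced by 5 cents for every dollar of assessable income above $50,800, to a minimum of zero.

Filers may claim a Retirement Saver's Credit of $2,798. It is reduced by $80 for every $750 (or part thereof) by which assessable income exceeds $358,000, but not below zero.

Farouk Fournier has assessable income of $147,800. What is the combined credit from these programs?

Low-Income Housing Credit: $147,800 is below the $148,900 cutoff, so the full $6,075 applies.
Caregiver Credit: 24% of the $4,000 excess over $143,800 is $960; credit = $1,075 − $960 = $115.
Adoption Credit: 5% of the $97,000 excess over $50,800 is $4,850; credit = $5,625 − $4,850 = $775.
Retirement Saver's Credit: $147,800 is at or below the $358,000 threshold, so the full $2,798 applies.
Total: $6,075 + $115 + $775 + $2,798 = $9,763.

$9,763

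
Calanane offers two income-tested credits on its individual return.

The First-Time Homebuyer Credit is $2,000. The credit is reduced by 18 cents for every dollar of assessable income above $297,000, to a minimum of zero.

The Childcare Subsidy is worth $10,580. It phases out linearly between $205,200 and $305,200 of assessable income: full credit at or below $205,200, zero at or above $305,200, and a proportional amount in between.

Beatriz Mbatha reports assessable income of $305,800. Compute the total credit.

$416

First-Time Homebuyer Credit: 18% of the $8,800 excess over $297,000 is $1,584; credit = $2,000 − $1,584 = $416.
Childcare Subsidy: $305,800 is at or above $305,200, so the credit is $0.
Total: $416 + $0 = $416.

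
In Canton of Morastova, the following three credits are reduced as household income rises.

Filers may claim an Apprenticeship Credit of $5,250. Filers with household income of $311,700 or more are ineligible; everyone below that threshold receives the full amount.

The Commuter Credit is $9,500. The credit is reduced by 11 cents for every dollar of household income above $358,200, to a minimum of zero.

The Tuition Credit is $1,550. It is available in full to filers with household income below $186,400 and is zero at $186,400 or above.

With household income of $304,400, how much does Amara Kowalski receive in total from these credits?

$14,750

Apprenticeship Credit: $304,400 is below the $311,700 cutoff, so the full $5,250 applies.
Commuter Credit: $304,400 is at or below the $358,200 threshold, so the full $9,500 applies.
Tuition Credit: $304,400 meets or exceeds the $186,400 cutoff, so the credit is $0.
Total: $5,250 + $9,500 + $0 = $14,750.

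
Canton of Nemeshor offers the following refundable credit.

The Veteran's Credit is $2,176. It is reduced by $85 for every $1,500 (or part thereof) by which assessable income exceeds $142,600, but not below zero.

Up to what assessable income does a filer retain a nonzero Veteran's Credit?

$180,100

After 25 increments the reduction is 25 × $85 = $2,125, leaving $51; one more increment wipes it out. Increment 25 ends at excess 25 × $1,500 = $37,500, so the highest qualifying income is $142,600 + $37,500 = $180,100.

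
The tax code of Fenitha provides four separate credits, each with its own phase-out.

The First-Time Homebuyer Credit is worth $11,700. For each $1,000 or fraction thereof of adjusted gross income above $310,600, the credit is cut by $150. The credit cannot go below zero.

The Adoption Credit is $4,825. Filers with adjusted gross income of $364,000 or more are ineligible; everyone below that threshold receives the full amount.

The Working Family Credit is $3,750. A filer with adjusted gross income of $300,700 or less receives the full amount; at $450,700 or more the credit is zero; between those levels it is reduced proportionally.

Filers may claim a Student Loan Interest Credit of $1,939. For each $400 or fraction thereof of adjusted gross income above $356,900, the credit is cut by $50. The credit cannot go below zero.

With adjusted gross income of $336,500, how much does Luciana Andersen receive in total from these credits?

First-Time Homebuyer Credit: income exceeds $310,600 by $25,900, which is 26 full-or-partial $1,000 increments; reduction = 26 × $150 = $3,900, leaving $7,800.
Adoption Credit: $336,500 is below the $364,000 cutoff, so the full $4,825 applies.
Working Family Credit: $336,500 is $35,800 into a $150,000 phase-out range, leaving 114,200/150,000 of the credit: $3,750 × 114,200/150,000 = $2,855.
Student Loan Interest Credit: $336,500 is at or below the $356,900 threshold, so the full $1,939 applies.
Total: $7,800 + $4,825 + $2,855 + $1,939 = $17,419.

$17,419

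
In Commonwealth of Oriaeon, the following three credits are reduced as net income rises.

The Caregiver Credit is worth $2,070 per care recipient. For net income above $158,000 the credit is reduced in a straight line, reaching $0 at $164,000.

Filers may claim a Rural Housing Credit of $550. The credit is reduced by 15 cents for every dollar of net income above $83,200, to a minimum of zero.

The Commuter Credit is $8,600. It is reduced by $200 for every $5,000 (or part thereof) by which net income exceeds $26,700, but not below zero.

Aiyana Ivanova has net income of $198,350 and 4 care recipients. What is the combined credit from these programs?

Caregiver Credit: base = 4 × $2,070 = $8,280. $198,350 is at or above $164,000, so the credit is $0.
Rural Housing Credit: 15% of the $115,150 excess over $83,200 is $17,272.50 ≥ base, so the credit is $0.
Commuter Credit: income exceeds $26,700 by $171,650, which is 35 full-or-partial $5,000 increments; reduction = 35 × $200 = $7,000, leaving $1,600.
Total: $0 + $0 + $1,600 = $1,600.

$1,600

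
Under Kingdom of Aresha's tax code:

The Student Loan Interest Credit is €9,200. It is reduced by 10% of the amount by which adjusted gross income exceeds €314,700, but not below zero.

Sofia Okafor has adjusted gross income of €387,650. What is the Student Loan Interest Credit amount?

Student Loan Interest Credit: 10% of the €72,950 excess over €314,700 is €7,295; credit = €9,200 − €7,295 = €1,905.

€1,905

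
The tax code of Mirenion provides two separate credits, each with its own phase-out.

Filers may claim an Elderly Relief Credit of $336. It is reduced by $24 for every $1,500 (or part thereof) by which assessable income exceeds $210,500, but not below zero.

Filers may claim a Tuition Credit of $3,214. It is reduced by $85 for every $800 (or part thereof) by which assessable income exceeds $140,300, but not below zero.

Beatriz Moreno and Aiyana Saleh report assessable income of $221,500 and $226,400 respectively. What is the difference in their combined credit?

Beatriz ($221,500): Elderly Relief Credit: income exceeds $210,500 by $11,000, which is 8 full-or-partial $1,500 increments; reduction = 8 × $24 = $192, leaving $144. Tuition Credit: income exceeds $140,300 by $81,200 → 102 increments × $85 = $8,670 ≥ base, so the credit is $0. total $144 + $0 = $144
Aiyana ($226,400): Elderly Relief Credit: income exceeds $210,500 by $15,900, which is 11 full-or-partial $1,500 increments; reduction = 11 × $24 = $264, leaving $72. Tuition Credit: income exceeds $140,300 by $86,100 → 108 increments × $85 = $9,180 ≥ base, so the credit is $0. total $72 + $0 = $72
Difference: |$144 − $72| = $72.

$72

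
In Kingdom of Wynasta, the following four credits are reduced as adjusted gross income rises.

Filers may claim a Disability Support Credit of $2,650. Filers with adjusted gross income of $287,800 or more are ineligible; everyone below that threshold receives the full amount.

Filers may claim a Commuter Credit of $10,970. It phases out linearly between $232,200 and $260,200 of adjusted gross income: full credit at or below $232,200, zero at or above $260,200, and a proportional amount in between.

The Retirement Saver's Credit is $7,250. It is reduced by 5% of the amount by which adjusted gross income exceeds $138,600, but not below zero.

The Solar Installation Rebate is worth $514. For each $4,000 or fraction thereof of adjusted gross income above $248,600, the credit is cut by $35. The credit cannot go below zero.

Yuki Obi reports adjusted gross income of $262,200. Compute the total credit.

Disability Support Credit: $262,200 is below the $287,800 cutoff, so the full $2,650 applies.
Commuter Credit: $262,200 is at or above $260,200, so the credit is $0.
Retirement Saver's Credit: 5% of the $123,600 excess over $138,600 is $6,180; credit = $7,250 − $6,180 = $1,070.
Solar Installation Rebate: income exceeds $248,600 by $13,600, which is 4 full-or-partial $4,000 increments; reduction = 4 × $35 = $140, leaving $374.
Total: $2,650 + $0 + $1,070 + $374 = $4,094.

$4,094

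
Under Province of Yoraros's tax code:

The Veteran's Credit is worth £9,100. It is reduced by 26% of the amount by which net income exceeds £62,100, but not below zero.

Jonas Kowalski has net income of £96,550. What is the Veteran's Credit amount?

Veteran's Credit: 26% of the £34,450 excess over £62,100 is £8,957; credit = £9,100 − £8,957 = £143.

£143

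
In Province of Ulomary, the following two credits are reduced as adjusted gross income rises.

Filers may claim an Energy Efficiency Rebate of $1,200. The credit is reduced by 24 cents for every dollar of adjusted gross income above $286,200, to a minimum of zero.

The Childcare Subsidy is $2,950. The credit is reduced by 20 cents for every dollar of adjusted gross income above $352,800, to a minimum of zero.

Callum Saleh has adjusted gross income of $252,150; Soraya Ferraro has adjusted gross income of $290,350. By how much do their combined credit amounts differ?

$996

Callum ($252,150): Energy Efficiency Rebate: $252,150 is at or below the $286,200 threshold, so the full $1,200 applies. Childcare Subsidy: $252,150 is at or below the $352,800 threshold, so the full $2,950 applies. total $1,200 + $2,950 = $4,150
Soraya ($290,350): Energy Efficiency Rebate: 24% of the $4,150 excess over $286,200 is $996; credit = $1,200 − $996 = $204. Childcare Subsidy: $290,350 is at or below the $352,800 threshold, so the full $2,950 applies. total $204 + $2,950 = $3,154
Difference: |$4,150 − $3,154| = $996.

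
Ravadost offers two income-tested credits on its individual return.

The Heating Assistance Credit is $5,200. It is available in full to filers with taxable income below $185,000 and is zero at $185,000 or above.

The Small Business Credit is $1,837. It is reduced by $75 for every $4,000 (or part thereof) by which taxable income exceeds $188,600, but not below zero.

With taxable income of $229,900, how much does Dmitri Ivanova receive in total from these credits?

Heating Assistance Credit: $229,900 meets or exceeds the $185,000 cutoff, so the credit is $0.
Small Business Credit: income exceeds $188,600 by $41,300, which is 11 full-or-partial $4,000 increments; reduction = 11 × $75 = $825, leaving $1,012.
Total: $0 + $1,012 = $1,012.

$1,012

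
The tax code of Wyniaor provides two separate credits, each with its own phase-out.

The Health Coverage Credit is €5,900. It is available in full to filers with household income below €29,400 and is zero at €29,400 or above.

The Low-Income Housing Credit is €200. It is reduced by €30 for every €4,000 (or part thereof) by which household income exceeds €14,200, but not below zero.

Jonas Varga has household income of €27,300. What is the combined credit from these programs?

€5,980

Health Coverage Credit: €27,300 is below the €29,400 cutoff, so the full €5,900 applies.
Low-Income Housing Credit: income exceeds €14,200 by €13,100, which is 4 full-or-partial €4,000 increments; reduction = 4 × €30 = €120, leaving €80.
Total: €5,900 + €80 = €5,980.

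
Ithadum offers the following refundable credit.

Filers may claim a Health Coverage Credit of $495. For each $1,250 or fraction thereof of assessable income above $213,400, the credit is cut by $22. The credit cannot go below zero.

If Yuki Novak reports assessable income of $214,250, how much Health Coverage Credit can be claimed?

$473

Health Coverage Credit: income exceeds $213,400 by $850, which is 1 full-or-partial $1,250 increment; reduction = 1 × $22 = $22, leaving $473.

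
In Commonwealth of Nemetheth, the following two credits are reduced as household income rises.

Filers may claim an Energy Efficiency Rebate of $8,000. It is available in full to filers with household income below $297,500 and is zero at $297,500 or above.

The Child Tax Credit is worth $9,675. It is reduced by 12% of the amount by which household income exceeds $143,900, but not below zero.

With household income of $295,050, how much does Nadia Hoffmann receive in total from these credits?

$8,000

Energy Efficiency Rebate: $295,050 is below the $297,500 cutoff, so the full $8,000 applies.
Child Tax Credit: 12% of the $151,150 excess over $143,900 is $18,138 ≥ base, so the credit is $0.
Total: $8,000 + $0 = $8,000.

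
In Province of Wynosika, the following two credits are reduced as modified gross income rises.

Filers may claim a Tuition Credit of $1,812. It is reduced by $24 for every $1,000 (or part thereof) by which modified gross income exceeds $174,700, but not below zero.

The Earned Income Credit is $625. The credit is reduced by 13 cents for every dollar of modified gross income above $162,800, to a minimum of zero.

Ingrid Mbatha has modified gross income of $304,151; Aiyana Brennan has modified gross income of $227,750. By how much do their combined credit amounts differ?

Ingrid ($304,151): Tuition Credit: income exceeds $174,700 by $129,451 → 130 increments × $24 = $3,120 ≥ base, so the credit is $0. Earned Income Credit: 13% of the $141,351 excess over $162,800 is $18,375.63 ≥ base, so the credit is $0. total $0 + $0 = $0
Aiyana ($227,750): Tuition Credit: income exceeds $174,700 by $53,050, which is 54 full-or-partial $1,000 increments; reduction = 54 × $24 = $1,296, leaving $516. Earned Income Credit: 13% of the $64,950 excess over $162,800 is $8,443.50 ≥ base, so the credit is $0. total $516 + $0 = $516
Difference: |$0 − $516| = $516.

$516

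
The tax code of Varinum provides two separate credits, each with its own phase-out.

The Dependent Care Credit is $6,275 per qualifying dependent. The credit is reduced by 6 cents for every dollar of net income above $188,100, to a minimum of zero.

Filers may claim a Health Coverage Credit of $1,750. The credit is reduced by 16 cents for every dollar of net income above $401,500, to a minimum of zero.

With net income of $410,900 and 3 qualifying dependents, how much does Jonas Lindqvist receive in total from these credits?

$5,703

Dependent Care Credit: base = 3 × $6,275 = $18,825. 6% of the $222,800 excess over $188,100 is $13,368; credit = $18,825 − $13,368 = $5,457.
Health Coverage Credit: 16% of the $9,400 excess over $401,500 is $1,504; credit = $1,750 − $1,504 = $246.
Total: $5,457 + $246 = $5,703.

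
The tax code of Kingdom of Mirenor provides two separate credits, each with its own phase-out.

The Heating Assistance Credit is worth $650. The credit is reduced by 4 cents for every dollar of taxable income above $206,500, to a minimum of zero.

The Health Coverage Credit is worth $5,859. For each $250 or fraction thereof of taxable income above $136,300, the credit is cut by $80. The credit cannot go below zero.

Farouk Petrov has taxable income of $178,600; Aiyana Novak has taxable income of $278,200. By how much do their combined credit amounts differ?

$650

Farouk ($178,600): Heating Assistance Credit: $178,600 is at or below the $206,500 threshold, so the full $650 applies. Health Coverage Credit: income exceeds $136,300 by $42,300 → 170 increments × $80 = $13,600 ≥ base, so the credit is $0. total $650 + $0 = $650
Aiyana ($278,200): Heating Assistance Credit: 4% of the $71,700 excess over $206,500 is $2,868 ≥ base, so the credit is $0. Health Coverage Credit: income exceeds $136,300 by $141,900 → 568 increments × $80 = $45,440 ≥ base, so the credit is $0. total $0 + $0 = $0
Difference: |$650 − $0| = $650.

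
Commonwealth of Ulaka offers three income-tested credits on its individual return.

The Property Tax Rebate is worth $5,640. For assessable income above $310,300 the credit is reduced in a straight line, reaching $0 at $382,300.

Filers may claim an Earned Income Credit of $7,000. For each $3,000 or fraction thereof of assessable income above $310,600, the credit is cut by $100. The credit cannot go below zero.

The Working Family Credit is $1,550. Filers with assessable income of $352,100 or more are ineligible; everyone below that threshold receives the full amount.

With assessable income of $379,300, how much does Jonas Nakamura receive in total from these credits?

Property Tax Rebate: $379,300 is $69,000 into a $72,000 phase-out range, leaving 3,000/72,000 of the credit: $5,640 × 3,000/72,000 = $235.
Earned Income Credit: income exceeds $310,600 by $68,700, which is 23 full-or-partial $3,000 increments; reduction = 23 × $100 = $2,300, leaving $4,700.
Working Family Credit: $379,300 meets or exceeds the $352,100 cutoff, so the credit is $0.
Total: $235 + $4,700 + $0 = $4,935.

$4,935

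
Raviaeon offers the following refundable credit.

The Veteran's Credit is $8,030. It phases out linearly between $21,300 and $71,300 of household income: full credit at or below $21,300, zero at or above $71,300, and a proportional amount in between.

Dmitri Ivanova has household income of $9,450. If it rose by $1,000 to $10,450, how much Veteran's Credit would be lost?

At $9,450 — $9,450 is at or below the $21,300 threshold, so the full $8,030 applies.
At $10,450 — $10,450 is at or below the $21,300 threshold, so the full $8,030 applies.
Lost: $8,030 − $8,030 = $0.

$0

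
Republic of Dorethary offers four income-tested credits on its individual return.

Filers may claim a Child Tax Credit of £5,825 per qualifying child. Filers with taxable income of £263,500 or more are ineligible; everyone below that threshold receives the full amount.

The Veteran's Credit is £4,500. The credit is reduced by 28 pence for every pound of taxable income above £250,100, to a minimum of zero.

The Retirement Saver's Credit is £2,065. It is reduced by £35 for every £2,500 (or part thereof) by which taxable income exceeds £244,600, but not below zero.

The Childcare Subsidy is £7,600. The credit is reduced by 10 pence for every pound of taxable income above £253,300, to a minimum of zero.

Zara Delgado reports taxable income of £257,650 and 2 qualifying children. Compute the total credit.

£23,056

Child Tax Credit: base = 2 × £5,825 = £11,650. £257,650 is below the £263,500 cutoff, so the full £11,650 applies.
Veteran's Credit: 28% of the £7,550 excess over £250,100 is £2,114; credit = £4,500 − £2,114 = £2,386.
Retirement Saver's Credit: income exceeds £244,600 by £13,050, which is 6 full-or-partial £2,500 increments; reduction = 6 × £35 = £210, leaving £1,855.
Childcare Subsidy: 10% of the £4,350 excess over £253,300 is £435; credit = £7,600 − £435 = £7,165.
Total: £11,650 + £2,386 + £1,855 + £7,165 = £23,056.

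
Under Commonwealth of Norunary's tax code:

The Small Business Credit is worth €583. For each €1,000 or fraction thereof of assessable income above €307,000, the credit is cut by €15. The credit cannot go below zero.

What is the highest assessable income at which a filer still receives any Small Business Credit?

€345,000

After 38 increments the reduction is 38 × €15 = €570, leaving €13; one more increment wipes it out. Increment 38 ends at excess 38 × €1,000 = €38,000, so the highest qualifying income is €307,000 + €38,000 = €345,000.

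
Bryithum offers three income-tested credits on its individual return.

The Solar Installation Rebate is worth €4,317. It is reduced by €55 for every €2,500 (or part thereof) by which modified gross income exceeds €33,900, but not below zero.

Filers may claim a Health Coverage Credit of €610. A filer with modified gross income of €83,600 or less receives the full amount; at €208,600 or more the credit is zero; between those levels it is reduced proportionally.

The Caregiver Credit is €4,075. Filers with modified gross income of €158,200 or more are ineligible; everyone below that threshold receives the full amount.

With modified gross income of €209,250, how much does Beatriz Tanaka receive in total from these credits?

Solar Installation Rebate: income exceeds €33,900 by €175,350, which is 71 full-or-partial €2,500 increments; reduction = 71 × €55 = €3,905, leaving €412.
Health Coverage Credit: €209,250 is at or above €208,600, so the credit is €0.
Caregiver Credit: €209,250 meets or exceeds the €158,200 cutoff, so the credit is €0.
Total: €412 + €0 + €0 = €412.

€412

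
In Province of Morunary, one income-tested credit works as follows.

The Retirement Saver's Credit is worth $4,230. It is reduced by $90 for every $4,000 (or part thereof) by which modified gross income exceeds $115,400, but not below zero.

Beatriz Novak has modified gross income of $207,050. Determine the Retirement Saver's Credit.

Retirement Saver's Credit: income exceeds $115,400 by $91,650, which is 23 full-or-partial $4,000 increments; reduction = 23 × $90 = $2,070, leaving $2,160.

$2,160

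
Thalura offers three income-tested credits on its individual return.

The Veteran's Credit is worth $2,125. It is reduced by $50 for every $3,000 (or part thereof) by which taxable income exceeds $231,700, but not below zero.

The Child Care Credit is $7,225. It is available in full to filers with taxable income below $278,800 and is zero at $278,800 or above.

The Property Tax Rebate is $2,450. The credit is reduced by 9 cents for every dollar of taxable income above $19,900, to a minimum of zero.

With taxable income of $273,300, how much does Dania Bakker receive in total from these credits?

$8,650

Veteran's Credit: income exceeds $231,700 by $41,600, which is 14 full-or-partial $3,000 increments; reduction = 14 × $50 = $700, leaving $1,425.
Child Care Credit: $273,300 is below the $278,800 cutoff, so the full $7,225 applies.
Property Tax Rebate: 9% of the $253,400 excess over $19,900 is $22,806 ≥ base, so the credit is $0.
Total: $1,425 + $7,225 + $0 = $8,650.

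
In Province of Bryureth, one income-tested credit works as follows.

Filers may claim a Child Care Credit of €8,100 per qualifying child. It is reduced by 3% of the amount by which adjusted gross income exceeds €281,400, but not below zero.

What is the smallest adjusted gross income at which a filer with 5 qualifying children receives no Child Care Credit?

€1,631,400

Full credit = 5 × €8,100 = €40,500.
The credit falls by 3% of each euro above €281,400, so it reaches zero when the excess is €40,500 / 3% = €1,350,000: income = €281,400 + €1,350,000 = €1,631,400.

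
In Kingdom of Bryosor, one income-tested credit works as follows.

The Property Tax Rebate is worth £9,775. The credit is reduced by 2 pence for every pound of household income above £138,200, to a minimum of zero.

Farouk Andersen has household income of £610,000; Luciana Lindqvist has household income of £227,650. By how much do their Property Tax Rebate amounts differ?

£7,647

Farouk (£610,000): Property Tax Rebate: 2% of the £471,800 excess over £138,200 is £9,436; credit = £9,775 − £9,436 = £339.
Luciana (£227,650): Property Tax Rebate: 2% of the £89,450 excess over £138,200 is £1,789; credit = £9,775 − £1,789 = £7,986.
Difference: |£339 − £7,986| = £7,647.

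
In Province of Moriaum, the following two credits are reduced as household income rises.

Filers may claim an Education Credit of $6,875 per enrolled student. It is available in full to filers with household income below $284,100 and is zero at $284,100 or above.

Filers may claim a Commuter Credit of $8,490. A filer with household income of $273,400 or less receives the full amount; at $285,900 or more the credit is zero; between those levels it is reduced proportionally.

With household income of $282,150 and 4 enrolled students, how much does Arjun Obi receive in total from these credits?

Education Credit: base = 4 × $6,875 = $27,500. $282,150 is below the $284,100 cutoff, so the full $27,500 applies.
Commuter Credit: $282,150 is $8,750 into a $12,500 phase-out range, leaving 3,750/12,500 of the credit: $8,490 × 3,750/12,500 = $2,547.
Total: $27,500 + $2,547 = $30,047.

$30,047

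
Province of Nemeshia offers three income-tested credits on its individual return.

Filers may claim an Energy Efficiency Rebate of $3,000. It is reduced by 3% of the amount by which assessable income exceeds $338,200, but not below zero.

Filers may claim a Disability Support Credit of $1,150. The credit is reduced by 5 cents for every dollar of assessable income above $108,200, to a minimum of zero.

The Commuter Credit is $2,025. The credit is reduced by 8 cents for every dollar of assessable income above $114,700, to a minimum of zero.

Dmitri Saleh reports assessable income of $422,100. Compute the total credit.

$483

Energy Efficiency Rebate: 3% of the $83,900 excess over $338,200 is $2,517; credit = $3,000 − $2,517 = $483.
Disability Support Credit: 5% of the $313,900 excess over $108,200 is $15,695 ≥ base, so the credit is $0.
Commuter Credit: 8% of the $307,400 excess over $114,700 is $24,592 ≥ base, so the credit is $0.
Total: $483 + $0 + $0 = $483.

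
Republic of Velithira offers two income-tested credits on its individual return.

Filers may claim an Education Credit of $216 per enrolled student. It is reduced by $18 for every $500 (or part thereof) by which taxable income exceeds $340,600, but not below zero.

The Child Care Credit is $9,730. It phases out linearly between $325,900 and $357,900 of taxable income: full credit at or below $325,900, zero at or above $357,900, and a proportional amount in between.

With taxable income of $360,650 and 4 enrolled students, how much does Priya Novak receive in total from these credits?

$126

Education Credit: base = 4 × $216 = $864. income exceeds $340,600 by $20,050, which is 41 full-or-partial $500 increments; reduction = 41 × $18 = $738, leaving $126.
Child Care Credit: $360,650 is at or above $357,900, so the credit is $0.
Total: $126 + $0 = $126.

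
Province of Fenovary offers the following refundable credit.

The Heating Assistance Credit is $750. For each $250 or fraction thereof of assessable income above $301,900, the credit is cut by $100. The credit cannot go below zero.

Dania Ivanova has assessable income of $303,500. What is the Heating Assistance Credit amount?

Heating Assistance Credit: income exceeds $301,900 by $1,600, which is 7 full-or-partial $250 increments; reduction = 7 × $100 = $700, leaving $50.

$50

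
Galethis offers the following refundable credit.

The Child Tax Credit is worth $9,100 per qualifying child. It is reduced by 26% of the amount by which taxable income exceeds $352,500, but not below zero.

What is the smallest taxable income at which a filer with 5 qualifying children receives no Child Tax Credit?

Full credit = 5 × $9,100 = $45,500.
The credit falls by 26% of each dollar above $352,500, so it reaches zero when the excess is $45,500 / 26% = $175,000: income = $352,500 + $175,000 = $527,500.

$527,500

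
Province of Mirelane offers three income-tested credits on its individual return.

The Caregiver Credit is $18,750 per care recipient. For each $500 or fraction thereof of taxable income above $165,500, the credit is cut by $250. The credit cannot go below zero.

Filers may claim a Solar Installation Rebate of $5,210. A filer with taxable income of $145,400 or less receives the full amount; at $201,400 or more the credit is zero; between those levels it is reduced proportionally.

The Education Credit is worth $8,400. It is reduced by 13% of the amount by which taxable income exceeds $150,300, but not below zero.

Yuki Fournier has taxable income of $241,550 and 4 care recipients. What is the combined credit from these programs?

$36,750

Caregiver Credit: base = 4 × $18,750 = $75,000. income exceeds $165,500 by $76,050, which is 153 full-or-partial $500 increments; reduction = 153 × $250 = $38,250, leaving $36,750.
Solar Installation Rebate: $241,550 is at or above $201,400, so the credit is $0.
Education Credit: 13% of the $91,250 excess over $150,300 is $11,862.50 ≥ base, so the credit is $0.
Total: $36,750 + $0 + $0 = $36,750.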